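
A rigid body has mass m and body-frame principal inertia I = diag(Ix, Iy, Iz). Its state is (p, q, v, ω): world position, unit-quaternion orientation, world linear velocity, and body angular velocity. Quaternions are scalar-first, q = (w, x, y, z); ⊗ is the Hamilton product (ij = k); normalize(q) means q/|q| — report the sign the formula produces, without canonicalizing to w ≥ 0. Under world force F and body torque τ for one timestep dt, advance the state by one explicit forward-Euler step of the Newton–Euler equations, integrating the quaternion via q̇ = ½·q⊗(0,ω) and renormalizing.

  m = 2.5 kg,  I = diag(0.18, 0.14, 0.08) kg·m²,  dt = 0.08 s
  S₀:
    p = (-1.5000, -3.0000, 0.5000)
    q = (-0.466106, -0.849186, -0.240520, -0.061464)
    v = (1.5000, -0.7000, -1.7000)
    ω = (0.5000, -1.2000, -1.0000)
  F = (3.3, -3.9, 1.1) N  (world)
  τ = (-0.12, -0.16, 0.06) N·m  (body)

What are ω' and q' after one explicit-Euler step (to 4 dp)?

ω' = (0.4787, -1.2629, -0.9640)
q' = (-0.4621, -0.8500, -0.2528, 0.0027)

gyro term ω×Iω = (-0.0720, -0.0500, 0.0240)
(τ − ω×Iω)/I = (-0.2667, -0.7857, 0.4500)
ω' = ω + α·dt = (0.4787, -1.2629, -0.9640)
2q̇ = q⊗(0,ω) = (0.0745050, -0.0662898, -0.3205908, 1.6053892)
q + ½dt·q⊗(0,ω), renormalized = (-0.4621, -0.8500, -0.2528, 0.0027)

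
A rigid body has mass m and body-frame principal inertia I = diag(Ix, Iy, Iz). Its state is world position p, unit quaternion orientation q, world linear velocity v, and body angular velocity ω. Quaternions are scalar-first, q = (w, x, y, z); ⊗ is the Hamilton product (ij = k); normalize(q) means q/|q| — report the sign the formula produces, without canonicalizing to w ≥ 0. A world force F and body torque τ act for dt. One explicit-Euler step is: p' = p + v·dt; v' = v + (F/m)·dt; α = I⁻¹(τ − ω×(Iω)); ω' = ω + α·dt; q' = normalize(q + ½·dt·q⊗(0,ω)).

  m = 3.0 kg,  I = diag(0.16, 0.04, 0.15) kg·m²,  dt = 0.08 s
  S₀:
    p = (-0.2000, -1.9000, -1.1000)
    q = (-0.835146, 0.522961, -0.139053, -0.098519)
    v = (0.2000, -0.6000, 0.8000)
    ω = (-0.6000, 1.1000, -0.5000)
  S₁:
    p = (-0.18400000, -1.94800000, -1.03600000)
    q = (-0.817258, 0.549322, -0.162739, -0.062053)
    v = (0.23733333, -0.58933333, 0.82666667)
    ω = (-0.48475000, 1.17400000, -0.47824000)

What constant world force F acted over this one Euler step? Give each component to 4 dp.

v₁ − v₀ = (0.03733333, 0.01066667, 0.02666667)
applied force F = (1.4000, 0.4000, 1.0000)

F = (1.4000, 0.4000, 1.0000)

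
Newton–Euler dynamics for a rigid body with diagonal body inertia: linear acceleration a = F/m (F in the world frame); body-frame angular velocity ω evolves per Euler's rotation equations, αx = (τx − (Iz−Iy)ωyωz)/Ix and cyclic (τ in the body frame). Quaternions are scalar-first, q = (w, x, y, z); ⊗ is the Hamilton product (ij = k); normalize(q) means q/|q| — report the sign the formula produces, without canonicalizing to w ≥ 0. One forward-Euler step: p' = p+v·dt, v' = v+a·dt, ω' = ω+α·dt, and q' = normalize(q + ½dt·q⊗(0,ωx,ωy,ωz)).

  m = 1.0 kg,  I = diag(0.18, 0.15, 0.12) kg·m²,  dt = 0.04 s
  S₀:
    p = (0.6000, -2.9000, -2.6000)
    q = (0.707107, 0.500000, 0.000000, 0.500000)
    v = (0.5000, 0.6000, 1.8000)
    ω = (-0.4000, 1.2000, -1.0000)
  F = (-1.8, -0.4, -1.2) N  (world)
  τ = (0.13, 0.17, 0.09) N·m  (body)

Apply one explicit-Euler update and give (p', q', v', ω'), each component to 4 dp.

a = (-1.8000, -0.4000, -1.2000)
p' = p + v·dt = (0.6200, -2.8760, -2.5280)
new velocity v' = (0.4280, 0.5840, 1.7520)
precession coupling ω×(Iω) = (0.0360, 0.0240, 0.0144)
(τ − ω×Iω)/I = (0.5222, 0.9733, 0.6300)
new body rate ω' = (-0.3791, 1.2389, -0.9748)
2q̇ = q⊗(0,ω) = (0.7000000, -0.8828428, 1.1485284, -0.1071070)
updated quaternion q' = (0.7207, 0.4821, 0.0230, 0.4976)

p' = (0.6200, -2.8760, -2.5280)
q' = (0.7207, 0.4821, 0.0230, 0.4976)
v' = (0.4280, 0.5840, 1.7520)
ω' = (-0.3791, 1.2389, -0.9748)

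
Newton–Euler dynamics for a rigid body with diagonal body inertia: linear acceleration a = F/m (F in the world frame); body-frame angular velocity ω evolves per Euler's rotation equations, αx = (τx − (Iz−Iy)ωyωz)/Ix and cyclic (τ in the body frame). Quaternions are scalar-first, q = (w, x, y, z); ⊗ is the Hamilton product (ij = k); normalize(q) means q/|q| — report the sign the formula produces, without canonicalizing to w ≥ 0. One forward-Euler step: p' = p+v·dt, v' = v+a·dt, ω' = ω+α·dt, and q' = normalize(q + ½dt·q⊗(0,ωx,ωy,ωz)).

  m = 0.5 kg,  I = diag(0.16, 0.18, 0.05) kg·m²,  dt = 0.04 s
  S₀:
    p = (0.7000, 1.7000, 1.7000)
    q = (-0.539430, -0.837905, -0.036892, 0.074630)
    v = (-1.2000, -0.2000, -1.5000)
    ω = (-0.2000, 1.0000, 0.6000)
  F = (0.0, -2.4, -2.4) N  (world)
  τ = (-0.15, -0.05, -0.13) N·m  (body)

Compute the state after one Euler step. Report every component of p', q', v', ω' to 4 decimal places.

p' = (0.6520, 1.6920, 1.6400)
q' = (-0.5428, -0.8374, -0.0379, 0.0512)
v' = (-1.2000, -0.3920, -1.6920)
ω' = (-0.2180, 0.9918, 0.4992)

linear accel F/m = (0.0000, -4.8000, -4.8000)
new position p' = (0.6520, 1.6920, 1.6400)
v' = v + a·dt = (-1.2000, -0.3920, -1.6920)
gyro term ω×Iω = (-0.0780, -0.0132, -0.0040)
(τ − ω×Iω)/I = (-0.4500, -0.2044, -2.5200)
ω + α·dt = (-0.2180, 0.9918, 0.4992)
Hamilton product q⊗(0,ω) = (-0.1754670, 0.0111208, -0.0516130, -1.1689414)
updated quaternion q' = (-0.5428, -0.8374, -0.0379, 0.0512)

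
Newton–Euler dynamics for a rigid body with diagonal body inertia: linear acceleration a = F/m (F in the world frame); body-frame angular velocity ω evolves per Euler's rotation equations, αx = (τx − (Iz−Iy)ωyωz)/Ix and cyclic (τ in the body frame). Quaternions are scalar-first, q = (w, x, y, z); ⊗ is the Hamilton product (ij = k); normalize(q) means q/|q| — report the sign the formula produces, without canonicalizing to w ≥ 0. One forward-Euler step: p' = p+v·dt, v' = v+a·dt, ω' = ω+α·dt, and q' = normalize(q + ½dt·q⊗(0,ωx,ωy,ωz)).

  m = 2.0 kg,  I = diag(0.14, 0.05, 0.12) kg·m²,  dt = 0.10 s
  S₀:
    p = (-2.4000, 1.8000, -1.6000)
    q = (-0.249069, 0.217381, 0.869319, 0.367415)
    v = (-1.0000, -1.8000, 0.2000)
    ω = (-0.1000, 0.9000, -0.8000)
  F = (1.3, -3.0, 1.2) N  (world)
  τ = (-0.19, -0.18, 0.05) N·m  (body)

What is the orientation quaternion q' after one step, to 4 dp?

q' = (-0.2719, 0.1670, 0.8634, 0.3908)

q⊗(0,ω) = (-0.4667170, -1.0012218, -0.0869988, 0.4818300)
updated quaternion q' = (-0.2719, 0.1670, 0.8634, 0.3908)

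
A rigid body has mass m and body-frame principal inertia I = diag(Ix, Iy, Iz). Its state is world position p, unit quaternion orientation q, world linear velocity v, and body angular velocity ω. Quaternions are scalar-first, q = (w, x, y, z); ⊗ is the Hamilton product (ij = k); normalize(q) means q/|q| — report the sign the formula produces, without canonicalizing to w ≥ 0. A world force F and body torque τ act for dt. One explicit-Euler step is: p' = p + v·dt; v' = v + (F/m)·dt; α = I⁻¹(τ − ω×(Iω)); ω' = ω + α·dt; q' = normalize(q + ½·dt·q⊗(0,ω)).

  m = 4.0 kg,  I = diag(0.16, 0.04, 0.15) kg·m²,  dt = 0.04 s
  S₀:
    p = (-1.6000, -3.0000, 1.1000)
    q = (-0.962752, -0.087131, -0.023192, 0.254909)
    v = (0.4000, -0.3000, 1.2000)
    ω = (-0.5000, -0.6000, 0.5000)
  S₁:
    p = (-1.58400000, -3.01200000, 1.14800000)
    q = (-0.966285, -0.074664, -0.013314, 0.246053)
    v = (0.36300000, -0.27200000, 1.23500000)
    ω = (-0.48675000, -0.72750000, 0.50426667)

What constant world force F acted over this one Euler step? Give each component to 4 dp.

velocity change Δv = (-0.03700000, 0.02800000, 0.03500000)
F = m·Δv/dt = (-3.7000, 2.8000, 3.5000)

F = (-3.7000, 2.8000, 3.5000)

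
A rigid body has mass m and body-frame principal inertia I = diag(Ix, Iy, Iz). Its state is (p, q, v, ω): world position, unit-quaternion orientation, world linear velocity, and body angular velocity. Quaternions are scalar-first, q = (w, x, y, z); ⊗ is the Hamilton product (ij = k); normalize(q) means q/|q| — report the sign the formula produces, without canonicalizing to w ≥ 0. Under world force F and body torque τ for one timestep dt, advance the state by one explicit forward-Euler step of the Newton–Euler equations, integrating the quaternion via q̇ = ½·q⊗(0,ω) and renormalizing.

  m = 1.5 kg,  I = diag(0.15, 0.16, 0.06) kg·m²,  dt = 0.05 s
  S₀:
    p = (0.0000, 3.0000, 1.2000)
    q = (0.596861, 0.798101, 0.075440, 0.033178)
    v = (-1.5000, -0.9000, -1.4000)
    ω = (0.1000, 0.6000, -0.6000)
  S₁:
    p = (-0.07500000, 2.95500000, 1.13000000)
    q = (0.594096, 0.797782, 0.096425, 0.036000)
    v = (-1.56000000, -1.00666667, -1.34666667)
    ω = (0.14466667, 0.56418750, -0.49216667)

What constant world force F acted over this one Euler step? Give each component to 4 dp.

velocity change Δv = (-0.06000000, -0.10666667, 0.05333333)
applied force F = (-1.8000, -3.2000, 1.6000)

F = (-1.8000, -3.2000, 1.6000)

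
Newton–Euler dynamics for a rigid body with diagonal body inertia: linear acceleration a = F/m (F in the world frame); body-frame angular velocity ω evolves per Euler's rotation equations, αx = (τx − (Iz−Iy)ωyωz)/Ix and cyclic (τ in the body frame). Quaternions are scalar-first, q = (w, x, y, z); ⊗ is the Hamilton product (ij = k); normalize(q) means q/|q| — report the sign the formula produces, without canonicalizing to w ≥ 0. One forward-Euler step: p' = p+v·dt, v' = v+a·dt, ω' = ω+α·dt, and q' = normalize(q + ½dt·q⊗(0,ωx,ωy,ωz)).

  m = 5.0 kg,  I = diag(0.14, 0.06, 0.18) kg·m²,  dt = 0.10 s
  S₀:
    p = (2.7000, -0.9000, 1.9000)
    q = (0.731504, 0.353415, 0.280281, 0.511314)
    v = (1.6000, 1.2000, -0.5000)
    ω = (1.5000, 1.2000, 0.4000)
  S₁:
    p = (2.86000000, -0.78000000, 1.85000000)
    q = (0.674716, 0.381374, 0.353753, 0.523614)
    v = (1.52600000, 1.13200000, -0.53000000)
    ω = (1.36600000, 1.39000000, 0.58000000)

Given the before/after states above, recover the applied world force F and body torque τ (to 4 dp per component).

ω₁ − ω₀ = (-0.13400000, 0.19000000, 0.18000000)
gyro term ω₀×Iω₀ = (0.0576, -0.0240, -0.1440)
I·α + gyro = (-0.1300, 0.0900, 0.1800)
velocity change Δv = (-0.07400000, -0.06800000, -0.03000000)
m·(v₁−v₀)/dt = (-3.7000, -3.4000, -1.5000)

F = (-3.7000, -3.4000, -1.5000)
τ = (-0.1300, 0.0900, 0.1800)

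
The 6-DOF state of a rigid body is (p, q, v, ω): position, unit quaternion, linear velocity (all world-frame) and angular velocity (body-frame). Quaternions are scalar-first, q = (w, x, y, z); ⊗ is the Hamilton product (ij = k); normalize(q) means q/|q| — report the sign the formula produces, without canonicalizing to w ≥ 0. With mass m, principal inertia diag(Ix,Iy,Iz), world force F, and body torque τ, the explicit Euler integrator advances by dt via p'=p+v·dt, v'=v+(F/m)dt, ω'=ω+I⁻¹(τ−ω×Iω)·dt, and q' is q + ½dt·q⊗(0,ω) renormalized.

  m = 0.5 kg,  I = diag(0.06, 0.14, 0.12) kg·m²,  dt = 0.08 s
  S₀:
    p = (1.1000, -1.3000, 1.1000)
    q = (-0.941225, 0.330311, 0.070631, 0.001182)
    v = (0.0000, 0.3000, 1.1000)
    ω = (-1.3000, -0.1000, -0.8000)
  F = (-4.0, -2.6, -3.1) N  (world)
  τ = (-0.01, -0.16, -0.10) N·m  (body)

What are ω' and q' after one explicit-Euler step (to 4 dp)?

gyro term ω×Iω = (-0.0016, -0.0624, 0.0104)
angular accel α = (-0.1400, -0.6971, -0.9200)
ω' = ω + α·dt = (-1.3112, -0.1558, -0.8736)
Hamilton product q⊗(0,ω) = (0.4374130, 1.1672059, 0.3568347, 0.8117692)
updated quaternion q' = (-0.9220, 0.3763, 0.0847, 0.0336)

ω' = (-1.3112, -0.1558, -0.8736)
q' = (-0.9220, 0.3763, 0.0847, 0.0336)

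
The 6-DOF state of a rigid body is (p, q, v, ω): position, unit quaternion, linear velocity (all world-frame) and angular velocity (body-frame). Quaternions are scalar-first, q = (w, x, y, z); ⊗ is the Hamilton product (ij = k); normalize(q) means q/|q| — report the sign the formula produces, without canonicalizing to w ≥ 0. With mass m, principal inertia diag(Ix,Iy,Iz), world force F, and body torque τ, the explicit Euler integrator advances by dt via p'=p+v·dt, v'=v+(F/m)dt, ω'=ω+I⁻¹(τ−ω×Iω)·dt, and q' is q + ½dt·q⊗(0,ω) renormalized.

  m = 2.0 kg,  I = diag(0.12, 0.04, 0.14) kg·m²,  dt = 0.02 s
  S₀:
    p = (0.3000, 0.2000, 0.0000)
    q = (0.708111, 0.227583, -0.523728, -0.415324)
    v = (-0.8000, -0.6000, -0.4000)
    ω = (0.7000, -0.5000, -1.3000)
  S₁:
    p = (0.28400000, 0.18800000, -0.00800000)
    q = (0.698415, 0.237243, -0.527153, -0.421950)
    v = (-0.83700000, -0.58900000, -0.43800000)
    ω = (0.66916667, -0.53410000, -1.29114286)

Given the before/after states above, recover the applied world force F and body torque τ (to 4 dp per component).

F = (-3.7000, 1.1000, -3.8000)
τ = (-0.1200, -0.0500, 0.0900)

velocity change Δv = (-0.03700000, 0.01100000, -0.03800000)
m·(v₁−v₀)/dt = (-3.7000, 1.1000, -3.8000)
ω₁ − ω₀ = (-0.03083333, -0.03410000, 0.00885714)
τ = I·(Δω/dt) + ω₀×(Iω₀) = (-0.1200, -0.0500, 0.0900)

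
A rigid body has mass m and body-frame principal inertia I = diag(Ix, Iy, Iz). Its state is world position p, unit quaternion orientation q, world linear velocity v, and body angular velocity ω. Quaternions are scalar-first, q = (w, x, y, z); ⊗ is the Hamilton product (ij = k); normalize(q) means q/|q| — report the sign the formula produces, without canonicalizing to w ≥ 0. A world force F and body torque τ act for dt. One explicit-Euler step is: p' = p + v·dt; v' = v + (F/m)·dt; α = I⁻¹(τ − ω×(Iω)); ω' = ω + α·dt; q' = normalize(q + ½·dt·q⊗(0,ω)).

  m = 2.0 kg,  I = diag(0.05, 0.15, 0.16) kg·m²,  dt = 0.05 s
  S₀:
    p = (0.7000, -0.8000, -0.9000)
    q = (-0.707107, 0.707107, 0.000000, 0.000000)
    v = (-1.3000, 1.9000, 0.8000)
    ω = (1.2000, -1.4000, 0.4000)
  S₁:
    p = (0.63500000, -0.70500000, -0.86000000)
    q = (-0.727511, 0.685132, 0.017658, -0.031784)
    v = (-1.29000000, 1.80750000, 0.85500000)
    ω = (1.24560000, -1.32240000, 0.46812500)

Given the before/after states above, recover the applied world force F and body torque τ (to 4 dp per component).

rate change Δω = (0.04560000, 0.07760000, 0.06812500)
precession coupling = (-0.0056, -0.0528, -0.1680)
applied torque τ = (0.0400, 0.1800, 0.0500)
v₁ − v₀ = (0.01000000, -0.09250000, 0.05500000)
applied force F = (0.4000, -3.7000, 2.2000)

F = (0.4000, -3.7000, 2.2000)
τ = (0.0400, 0.1800, 0.0500)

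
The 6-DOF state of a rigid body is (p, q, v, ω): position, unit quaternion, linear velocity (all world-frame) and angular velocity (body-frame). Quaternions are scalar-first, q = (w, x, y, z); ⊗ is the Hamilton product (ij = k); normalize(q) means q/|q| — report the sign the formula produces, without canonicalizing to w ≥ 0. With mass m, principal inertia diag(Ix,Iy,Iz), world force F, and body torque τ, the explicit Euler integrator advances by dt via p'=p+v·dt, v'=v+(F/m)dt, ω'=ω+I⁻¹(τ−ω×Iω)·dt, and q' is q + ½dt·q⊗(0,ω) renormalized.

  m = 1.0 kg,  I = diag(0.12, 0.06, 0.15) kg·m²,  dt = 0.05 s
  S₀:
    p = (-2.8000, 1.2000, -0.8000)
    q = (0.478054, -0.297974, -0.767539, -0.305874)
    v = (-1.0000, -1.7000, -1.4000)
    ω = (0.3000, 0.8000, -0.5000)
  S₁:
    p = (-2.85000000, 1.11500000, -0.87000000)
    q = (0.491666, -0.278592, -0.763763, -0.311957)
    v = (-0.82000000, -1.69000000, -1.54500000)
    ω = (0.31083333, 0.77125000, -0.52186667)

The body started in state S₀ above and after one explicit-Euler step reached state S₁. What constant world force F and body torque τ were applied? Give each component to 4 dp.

ω₁ − ω₀ = (0.01083333, -0.02875000, -0.02186667)
τ = I·(Δω/dt) + ω₀×(Iω₀) = (-0.0100, -0.0300, -0.0800)
Δv = v₁−v₀ = (0.18000000, 0.01000000, -0.14500000)
applied force F = (3.6000, 0.2000, -2.9000)

F = (3.6000, 0.2000, -2.9000)
τ = (-0.0100, -0.0300, -0.0800)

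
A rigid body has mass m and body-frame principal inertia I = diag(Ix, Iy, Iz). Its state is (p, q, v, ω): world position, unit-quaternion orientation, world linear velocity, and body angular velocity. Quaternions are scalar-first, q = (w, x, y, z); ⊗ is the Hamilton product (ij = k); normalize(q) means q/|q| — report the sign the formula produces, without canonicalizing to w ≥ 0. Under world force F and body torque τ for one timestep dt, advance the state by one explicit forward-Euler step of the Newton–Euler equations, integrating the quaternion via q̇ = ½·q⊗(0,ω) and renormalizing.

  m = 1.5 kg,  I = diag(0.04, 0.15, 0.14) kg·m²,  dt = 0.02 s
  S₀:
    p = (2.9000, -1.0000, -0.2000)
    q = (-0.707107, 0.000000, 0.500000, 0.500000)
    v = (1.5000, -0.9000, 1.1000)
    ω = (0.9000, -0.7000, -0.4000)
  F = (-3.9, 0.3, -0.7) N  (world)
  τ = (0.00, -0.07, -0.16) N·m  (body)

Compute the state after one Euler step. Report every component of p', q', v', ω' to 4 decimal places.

a = F/m = (-2.6000, 0.2000, -0.4667)
p + v·dt = (2.9300, -1.0180, -0.1780)
v' = v + a·dt = (1.4480, -0.8960, 1.0907)
precession coupling ω×(Iω) = (-0.0028, 0.0360, -0.0693)
α = I⁻¹(τ − ω×Iω) = (0.0700, -0.7067, -0.6479)
new body rate ω' = (0.9014, -0.7141, -0.4130)
2q̇ = q⊗(0,ω) = (0.5500000, -0.4863963, 0.9449749, -0.1671572)
updated quaternion q' = (-0.7016, -0.0049, 0.5094, 0.4983)

p' = (2.9300, -1.0180, -0.1780)
q' = (-0.7016, -0.0049, 0.5094, 0.4983)
v' = (1.4480, -0.8960, 1.0907)
ω' = (0.9014, -0.7141, -0.4130)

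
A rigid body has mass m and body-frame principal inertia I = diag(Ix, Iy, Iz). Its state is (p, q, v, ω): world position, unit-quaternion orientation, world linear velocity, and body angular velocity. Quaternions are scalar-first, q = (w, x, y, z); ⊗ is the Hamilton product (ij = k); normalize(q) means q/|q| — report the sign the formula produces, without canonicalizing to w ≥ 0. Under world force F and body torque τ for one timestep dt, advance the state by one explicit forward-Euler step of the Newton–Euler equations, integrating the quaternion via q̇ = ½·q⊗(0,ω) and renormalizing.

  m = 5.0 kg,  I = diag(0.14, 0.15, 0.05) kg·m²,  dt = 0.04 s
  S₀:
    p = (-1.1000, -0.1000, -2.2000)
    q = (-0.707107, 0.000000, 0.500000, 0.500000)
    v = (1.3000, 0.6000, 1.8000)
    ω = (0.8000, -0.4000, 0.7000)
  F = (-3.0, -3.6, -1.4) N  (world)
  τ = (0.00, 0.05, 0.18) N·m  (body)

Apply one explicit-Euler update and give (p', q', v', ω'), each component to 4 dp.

new position p' = (-1.0480, -0.0760, -2.1280)
v' = v + a·dt = (1.2760, 0.5712, 1.7888)
ω×(Iω) gyroscopic = (0.0280, 0.0504, -0.0032)
α = I⁻¹(τ − ω×Iω) = (-0.2000, -0.0027, 3.6640)
ω' = ω + α·dt = (0.7920, -0.4001, 0.8466)
2q̇ = q⊗(0,ω) = (-0.1500000, -0.0156856, 0.6828428, -0.8949749)
q' = normalize(q + ½dt·q⊗(0,ω)) = (-0.7099, -0.0003, 0.5135, 0.4820)

p' = (-1.0480, -0.0760, -2.1280)
q' = (-0.7099, -0.0003, 0.5135, 0.4820)
v' = (1.2760, 0.5712, 1.7888)
ω' = (0.7920, -0.4001, 0.8466)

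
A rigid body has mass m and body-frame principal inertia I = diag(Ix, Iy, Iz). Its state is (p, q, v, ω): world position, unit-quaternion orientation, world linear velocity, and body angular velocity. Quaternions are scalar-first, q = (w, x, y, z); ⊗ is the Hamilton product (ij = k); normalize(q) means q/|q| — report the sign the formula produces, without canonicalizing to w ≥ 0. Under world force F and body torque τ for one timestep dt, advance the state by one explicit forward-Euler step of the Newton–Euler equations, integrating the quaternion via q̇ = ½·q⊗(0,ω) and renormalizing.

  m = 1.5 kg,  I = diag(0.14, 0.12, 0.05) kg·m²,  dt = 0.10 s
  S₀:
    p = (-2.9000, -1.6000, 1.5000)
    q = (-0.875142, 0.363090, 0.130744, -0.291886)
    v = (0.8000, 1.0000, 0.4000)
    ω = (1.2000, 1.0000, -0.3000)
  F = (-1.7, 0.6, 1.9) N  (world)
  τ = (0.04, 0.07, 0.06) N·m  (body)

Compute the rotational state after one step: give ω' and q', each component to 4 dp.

ω' = (1.2136, 1.0853, -0.1320)
q' = (-0.9050, 0.3222, 0.0747, -0.2676)

precession coupling ω×(Iω) = (0.0210, -0.0324, -0.0240)
angular accel α = (0.1357, 0.8533, 1.6800)
new body rate ω' = (1.2136, 1.0853, -0.1320)
Hamilton product q⊗(0,ω) = (-0.6540178, -0.7975076, -1.1164782, 0.4687398)
q + ½dt·q⊗(0,ω), renormalized = (-0.9050, 0.3222, 0.0747, -0.2676)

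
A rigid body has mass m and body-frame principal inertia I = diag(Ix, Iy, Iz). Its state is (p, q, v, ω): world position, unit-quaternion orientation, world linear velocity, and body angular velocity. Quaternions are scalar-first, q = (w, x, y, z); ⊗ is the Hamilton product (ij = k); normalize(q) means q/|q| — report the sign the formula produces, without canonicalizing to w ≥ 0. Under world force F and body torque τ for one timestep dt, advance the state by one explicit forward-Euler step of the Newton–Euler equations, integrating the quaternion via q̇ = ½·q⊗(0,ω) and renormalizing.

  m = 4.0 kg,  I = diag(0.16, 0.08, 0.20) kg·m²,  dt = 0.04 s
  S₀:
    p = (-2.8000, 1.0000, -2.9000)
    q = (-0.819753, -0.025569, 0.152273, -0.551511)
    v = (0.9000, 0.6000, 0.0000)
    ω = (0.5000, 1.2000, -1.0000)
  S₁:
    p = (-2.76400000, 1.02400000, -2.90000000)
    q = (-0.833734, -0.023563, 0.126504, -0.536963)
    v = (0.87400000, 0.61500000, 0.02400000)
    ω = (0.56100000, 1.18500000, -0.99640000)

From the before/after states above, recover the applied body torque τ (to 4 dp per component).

ω₁ − ω₀ = (0.06100000, -0.01500000, 0.00360000)
ω₀×(Iω₀) = (-0.1440, 0.0200, -0.0480)
I·α + gyro = (0.1000, -0.0100, -0.0300)

τ = (0.1000, -0.0100, -0.0300)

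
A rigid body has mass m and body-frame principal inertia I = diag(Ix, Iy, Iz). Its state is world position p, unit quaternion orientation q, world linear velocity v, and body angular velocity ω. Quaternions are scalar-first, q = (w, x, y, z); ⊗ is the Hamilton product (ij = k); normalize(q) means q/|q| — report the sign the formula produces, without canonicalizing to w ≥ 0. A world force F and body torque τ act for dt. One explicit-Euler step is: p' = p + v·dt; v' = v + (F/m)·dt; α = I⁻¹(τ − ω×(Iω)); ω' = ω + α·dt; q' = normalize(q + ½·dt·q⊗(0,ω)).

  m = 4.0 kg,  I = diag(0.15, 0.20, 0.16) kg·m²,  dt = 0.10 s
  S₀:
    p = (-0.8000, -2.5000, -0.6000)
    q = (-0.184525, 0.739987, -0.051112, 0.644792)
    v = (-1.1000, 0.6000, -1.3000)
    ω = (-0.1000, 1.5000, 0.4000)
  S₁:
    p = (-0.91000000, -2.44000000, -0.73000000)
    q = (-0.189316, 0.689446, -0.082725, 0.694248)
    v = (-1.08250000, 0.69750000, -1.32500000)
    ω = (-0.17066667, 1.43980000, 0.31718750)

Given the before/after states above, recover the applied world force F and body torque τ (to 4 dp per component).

v₁ − v₀ = (0.01750000, 0.09750000, -0.02500000)
F = m·Δv/dt = (0.7000, 3.9000, -1.0000)
ω₁ − ω₀ = (-0.07066667, -0.06020000, -0.08281250)
applied torque τ = (-0.1300, -0.1200, -0.1400)

F = (0.7000, 3.9000, -1.0000)
τ = (-0.1300, -0.1200, -0.1400)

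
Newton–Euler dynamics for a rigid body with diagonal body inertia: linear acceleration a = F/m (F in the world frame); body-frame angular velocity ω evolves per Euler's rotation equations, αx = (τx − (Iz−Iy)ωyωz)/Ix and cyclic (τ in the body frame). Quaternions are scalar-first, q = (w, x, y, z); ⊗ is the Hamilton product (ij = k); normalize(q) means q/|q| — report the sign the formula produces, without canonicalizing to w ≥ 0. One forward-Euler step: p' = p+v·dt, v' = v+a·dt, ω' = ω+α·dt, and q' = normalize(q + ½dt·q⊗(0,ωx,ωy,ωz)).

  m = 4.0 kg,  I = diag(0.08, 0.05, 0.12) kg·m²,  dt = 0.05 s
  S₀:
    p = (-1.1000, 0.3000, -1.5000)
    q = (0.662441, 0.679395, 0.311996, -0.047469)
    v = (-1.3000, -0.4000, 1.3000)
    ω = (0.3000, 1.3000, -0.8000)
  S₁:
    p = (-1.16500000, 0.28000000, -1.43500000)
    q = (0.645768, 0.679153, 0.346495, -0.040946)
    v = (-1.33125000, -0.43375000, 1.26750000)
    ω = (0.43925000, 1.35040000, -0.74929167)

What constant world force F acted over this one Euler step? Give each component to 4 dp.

F = (-2.5000, -2.7000, -2.6000)

velocity change Δv = (-0.03125000, -0.03375000, -0.03250000)
F = m·Δv/dt = (-2.5000, -2.7000, -2.6000)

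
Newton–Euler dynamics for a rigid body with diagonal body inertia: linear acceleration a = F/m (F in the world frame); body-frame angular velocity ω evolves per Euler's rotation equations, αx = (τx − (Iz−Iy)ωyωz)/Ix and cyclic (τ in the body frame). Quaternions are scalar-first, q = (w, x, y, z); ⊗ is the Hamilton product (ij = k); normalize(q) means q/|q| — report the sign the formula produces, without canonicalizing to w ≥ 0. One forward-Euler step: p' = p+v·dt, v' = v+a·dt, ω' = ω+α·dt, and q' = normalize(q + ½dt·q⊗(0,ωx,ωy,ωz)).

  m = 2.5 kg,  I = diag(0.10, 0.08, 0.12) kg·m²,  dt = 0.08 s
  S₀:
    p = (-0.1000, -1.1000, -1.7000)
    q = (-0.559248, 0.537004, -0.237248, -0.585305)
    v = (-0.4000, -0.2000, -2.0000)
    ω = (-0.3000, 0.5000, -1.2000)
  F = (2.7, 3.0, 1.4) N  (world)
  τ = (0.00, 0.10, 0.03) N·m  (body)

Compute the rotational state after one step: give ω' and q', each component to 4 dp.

(τ − ω×Iω)/I = (0.2400, 1.3400, 0.2250)
ω' = ω + α·dt = (-0.2808, 0.6072, -1.1820)
2q̇ = q⊗(0,ω) = (-0.4226408, 0.7451245, 0.5403723, 0.8684252)
q + ½dt·q⊗(0,ω), renormalized = (-0.5753, 0.5660, -0.2153, -0.5498)

ω' = (-0.2808, 0.6072, -1.1820)
q' = (-0.5753, 0.5660, -0.2153, -0.5498)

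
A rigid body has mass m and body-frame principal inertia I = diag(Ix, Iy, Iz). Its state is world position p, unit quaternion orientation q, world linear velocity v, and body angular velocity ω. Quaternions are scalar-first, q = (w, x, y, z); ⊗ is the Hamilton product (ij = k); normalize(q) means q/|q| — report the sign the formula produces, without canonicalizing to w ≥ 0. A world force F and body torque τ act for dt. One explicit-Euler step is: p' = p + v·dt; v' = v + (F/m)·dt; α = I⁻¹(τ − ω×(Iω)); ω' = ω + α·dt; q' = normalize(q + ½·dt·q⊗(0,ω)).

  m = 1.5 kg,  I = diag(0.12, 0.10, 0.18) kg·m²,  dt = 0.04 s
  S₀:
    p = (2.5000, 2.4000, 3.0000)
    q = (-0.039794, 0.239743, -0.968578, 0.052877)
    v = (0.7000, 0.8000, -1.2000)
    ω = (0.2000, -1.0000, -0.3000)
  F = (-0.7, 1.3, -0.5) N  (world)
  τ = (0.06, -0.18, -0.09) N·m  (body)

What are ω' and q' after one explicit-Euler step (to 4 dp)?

gyro term ω×Iω = (0.0240, 0.0036, 0.0040)
α = I⁻¹(τ − ω×Iω) = (0.3000, -1.8360, -0.5222)
ω' = ω + α·dt = (0.2120, -1.0734, -0.3209)
2q̇ = q⊗(0,ω) = (-1.0006635, 0.3354916, 0.1222923, -0.0340892)
updated quaternion q' = (-0.0598, 0.2464, -0.9659, 0.0522)

ω' = (0.2120, -1.0734, -0.3209)
q' = (-0.0598, 0.2464, -0.9659, 0.0522)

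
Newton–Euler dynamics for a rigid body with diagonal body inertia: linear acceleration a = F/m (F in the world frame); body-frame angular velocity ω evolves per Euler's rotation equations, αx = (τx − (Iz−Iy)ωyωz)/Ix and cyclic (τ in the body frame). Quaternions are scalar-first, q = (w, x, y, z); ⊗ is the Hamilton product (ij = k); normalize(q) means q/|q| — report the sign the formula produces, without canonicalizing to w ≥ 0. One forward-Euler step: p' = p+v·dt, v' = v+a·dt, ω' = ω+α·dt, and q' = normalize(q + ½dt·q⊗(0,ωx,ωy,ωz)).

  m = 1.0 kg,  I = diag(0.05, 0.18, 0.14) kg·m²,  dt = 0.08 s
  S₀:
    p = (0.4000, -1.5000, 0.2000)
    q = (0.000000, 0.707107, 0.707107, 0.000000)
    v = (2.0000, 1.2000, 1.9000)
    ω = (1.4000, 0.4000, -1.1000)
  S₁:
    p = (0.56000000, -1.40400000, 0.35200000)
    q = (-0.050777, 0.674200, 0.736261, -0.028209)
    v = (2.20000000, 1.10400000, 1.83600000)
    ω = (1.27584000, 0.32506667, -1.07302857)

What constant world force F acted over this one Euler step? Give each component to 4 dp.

velocity change Δv = (0.20000000, -0.09600000, -0.06400000)
applied force F = (2.5000, -1.2000, -0.8000)

F = (2.5000, -1.2000, -0.8000)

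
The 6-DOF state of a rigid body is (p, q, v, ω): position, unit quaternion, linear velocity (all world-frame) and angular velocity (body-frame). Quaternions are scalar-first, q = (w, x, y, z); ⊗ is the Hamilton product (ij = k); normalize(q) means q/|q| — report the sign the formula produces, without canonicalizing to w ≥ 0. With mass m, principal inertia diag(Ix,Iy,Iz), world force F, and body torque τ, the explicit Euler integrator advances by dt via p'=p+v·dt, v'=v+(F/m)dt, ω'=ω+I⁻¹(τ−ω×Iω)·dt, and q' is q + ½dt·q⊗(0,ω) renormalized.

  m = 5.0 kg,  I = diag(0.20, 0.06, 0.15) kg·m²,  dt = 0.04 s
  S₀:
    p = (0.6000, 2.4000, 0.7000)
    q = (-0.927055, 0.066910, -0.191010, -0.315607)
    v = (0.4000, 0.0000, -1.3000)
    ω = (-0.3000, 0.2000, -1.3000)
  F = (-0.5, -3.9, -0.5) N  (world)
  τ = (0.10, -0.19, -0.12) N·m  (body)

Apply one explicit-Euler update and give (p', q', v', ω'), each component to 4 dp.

p' = (0.6160, 2.4000, 0.6480)
q' = (-0.9338, 0.0787, -0.1910, -0.2923)
v' = (0.3960, -0.0312, -1.3040)
ω' = (-0.2753, 0.0603, -1.3342)

ω×(Iω) gyroscopic = (-0.0234, 0.0195, 0.0084)
angular accel α = (0.6170, -3.4917, -0.8560)
ω + α·dt = (-0.2753, 0.0603, -1.3342)
Hamilton product q⊗(0,ω) = (-0.3520141, 0.5895509, -0.0037459, 1.1612505)
q + ½dt·q⊗(0,ω), renormalized = (-0.9338, 0.0787, -0.1910, -0.2923)
linear accel F/m = (-0.1000, -0.7800, -0.1000)
p' = p + v·dt = (0.6160, 2.4000, 0.6480)
v' = v + a·dt = (0.3960, -0.0312, -1.3040)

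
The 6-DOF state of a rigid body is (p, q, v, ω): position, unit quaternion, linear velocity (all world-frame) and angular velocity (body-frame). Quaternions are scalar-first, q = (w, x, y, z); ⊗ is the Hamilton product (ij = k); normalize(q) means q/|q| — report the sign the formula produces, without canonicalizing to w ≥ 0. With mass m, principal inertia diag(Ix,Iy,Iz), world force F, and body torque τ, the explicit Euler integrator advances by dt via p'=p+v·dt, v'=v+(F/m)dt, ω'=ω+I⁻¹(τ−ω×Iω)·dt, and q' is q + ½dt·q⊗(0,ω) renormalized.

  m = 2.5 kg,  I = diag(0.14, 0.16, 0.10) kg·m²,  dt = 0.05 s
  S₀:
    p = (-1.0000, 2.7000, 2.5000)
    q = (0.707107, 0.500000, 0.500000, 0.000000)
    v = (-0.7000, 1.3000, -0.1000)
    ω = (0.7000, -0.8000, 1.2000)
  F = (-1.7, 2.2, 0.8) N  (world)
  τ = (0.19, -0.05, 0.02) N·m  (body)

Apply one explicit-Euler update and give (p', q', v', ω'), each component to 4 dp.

a = (-0.6800, 0.8800, 0.3200)
p' = p + v·dt = (-1.0350, 2.7650, 2.4950)
new velocity v' = (-0.7340, 1.3440, -0.0840)
angular accel α = (0.9457, -0.5225, 0.3120)
ω + α·dt = (0.7473, -0.8261, 1.2156)
2q̇ = q⊗(0,ω) = (0.0500000, 1.0949749, -1.1656856, 0.0985284)
q + ½dt·q⊗(0,ω), renormalized = (0.7078, 0.5270, 0.4705, 0.0025)

p' = (-1.0350, 2.7650, 2.4950)
q' = (0.7078, 0.5270, 0.4705, 0.0025)
v' = (-0.7340, 1.3440, -0.0840)
ω' = (0.7473, -0.8261, 1.2156)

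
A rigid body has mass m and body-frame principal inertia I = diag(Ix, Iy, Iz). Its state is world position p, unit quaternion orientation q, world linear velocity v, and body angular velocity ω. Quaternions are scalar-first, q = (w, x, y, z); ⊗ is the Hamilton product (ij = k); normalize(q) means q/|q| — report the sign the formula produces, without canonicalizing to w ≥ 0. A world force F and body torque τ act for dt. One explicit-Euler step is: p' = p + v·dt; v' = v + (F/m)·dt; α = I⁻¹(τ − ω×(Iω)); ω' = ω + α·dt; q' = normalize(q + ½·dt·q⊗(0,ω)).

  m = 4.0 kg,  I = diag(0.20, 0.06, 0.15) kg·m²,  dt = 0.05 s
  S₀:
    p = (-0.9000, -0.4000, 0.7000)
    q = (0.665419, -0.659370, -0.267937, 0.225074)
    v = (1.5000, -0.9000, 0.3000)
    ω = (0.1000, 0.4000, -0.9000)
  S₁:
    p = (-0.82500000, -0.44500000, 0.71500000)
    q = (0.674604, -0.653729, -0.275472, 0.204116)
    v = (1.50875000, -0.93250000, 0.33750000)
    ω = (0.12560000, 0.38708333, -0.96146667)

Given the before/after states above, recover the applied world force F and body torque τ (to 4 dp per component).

F = (0.7000, -2.6000, 3.0000)
τ = (0.0700, -0.0200, -0.1900)

ω₁ − ω₀ = (0.02560000, -0.01291667, -0.06146667)
applied torque τ = (0.0700, -0.0200, -0.1900)
v₁ − v₀ = (0.00875000, -0.03250000, 0.03750000)
m·(v₁−v₀)/dt = (0.7000, -2.6000, 3.0000)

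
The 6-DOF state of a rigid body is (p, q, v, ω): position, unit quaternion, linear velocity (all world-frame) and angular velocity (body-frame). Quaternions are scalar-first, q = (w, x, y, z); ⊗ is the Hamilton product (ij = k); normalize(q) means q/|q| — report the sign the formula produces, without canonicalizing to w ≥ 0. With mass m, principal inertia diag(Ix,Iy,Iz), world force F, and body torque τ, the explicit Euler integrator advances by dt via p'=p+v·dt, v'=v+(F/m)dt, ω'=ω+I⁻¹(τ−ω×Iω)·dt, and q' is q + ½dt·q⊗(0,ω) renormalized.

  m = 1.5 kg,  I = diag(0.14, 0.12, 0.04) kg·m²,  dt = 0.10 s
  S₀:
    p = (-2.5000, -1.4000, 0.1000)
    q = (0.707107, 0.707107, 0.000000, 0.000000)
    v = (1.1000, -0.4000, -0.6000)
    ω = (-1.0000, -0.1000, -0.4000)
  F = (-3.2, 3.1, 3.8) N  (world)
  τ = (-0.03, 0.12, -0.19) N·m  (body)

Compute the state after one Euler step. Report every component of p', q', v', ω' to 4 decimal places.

linear accel F/m = (-2.1333, 2.0667, 2.5333)
p + v·dt = (-2.3900, -1.4400, 0.0400)
v' = v + a·dt = (0.8867, -0.1933, -0.3467)
(τ − ω×Iω)/I = (-0.1914, 0.6667, -4.7000)
ω + α·dt = (-1.0191, -0.0333, -0.8700)
Hamilton product q⊗(0,ω) = (0.7071070, -0.7071070, 0.2121321, -0.3535535)
q + ½dt·q⊗(0,ω), renormalized = (0.7414, 0.6708, 0.0106, -0.0177)

p' = (-2.3900, -1.4400, 0.0400)
q' = (0.7414, 0.6708, 0.0106, -0.0177)
v' = (0.8867, -0.1933, -0.3467)
ω' = (-1.0191, -0.0333, -0.8700)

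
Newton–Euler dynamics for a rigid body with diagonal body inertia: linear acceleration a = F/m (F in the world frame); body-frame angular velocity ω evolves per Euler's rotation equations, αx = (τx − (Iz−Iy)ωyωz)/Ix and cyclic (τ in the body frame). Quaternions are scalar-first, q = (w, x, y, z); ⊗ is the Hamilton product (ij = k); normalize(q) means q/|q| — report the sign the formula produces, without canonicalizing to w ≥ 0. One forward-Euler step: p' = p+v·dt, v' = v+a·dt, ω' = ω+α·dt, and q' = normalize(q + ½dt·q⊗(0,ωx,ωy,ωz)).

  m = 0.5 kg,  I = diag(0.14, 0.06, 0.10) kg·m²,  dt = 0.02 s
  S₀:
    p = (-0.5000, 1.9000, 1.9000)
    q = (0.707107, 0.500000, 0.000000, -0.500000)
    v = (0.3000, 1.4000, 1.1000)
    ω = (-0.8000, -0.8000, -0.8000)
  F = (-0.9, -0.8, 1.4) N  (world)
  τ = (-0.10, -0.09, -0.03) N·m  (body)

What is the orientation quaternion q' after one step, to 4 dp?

Hamilton product q⊗(0,ω) = (0.0000000, -0.9656856, 0.2343144, -0.9656856)
q + ½dt·q⊗(0,ω), renormalized = (0.7070, 0.4903, 0.0023, -0.5096)

q' = (0.7070, 0.4903, 0.0023, -0.5096)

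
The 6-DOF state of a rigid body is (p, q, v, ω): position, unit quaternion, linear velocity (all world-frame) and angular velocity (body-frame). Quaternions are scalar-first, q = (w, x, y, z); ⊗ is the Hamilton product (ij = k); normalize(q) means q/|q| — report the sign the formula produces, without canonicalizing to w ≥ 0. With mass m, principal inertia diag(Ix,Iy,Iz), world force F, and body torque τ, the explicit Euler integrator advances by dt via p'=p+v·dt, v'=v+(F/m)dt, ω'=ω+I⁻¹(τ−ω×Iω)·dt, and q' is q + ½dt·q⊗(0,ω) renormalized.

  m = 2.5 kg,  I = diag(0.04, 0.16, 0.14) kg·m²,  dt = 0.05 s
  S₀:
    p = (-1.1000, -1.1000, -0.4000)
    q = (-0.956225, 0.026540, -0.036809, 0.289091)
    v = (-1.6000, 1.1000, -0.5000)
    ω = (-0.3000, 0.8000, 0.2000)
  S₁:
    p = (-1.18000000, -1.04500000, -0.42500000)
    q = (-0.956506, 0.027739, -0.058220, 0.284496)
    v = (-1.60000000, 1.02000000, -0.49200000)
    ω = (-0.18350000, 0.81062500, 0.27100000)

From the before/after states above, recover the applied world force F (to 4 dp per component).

F = (0.0000, -4.0000, 0.4000)

v₁ − v₀ = (0.00000000, -0.08000000, 0.00800000)
F = m·Δv/dt = (0.0000, -4.0000, 0.4000)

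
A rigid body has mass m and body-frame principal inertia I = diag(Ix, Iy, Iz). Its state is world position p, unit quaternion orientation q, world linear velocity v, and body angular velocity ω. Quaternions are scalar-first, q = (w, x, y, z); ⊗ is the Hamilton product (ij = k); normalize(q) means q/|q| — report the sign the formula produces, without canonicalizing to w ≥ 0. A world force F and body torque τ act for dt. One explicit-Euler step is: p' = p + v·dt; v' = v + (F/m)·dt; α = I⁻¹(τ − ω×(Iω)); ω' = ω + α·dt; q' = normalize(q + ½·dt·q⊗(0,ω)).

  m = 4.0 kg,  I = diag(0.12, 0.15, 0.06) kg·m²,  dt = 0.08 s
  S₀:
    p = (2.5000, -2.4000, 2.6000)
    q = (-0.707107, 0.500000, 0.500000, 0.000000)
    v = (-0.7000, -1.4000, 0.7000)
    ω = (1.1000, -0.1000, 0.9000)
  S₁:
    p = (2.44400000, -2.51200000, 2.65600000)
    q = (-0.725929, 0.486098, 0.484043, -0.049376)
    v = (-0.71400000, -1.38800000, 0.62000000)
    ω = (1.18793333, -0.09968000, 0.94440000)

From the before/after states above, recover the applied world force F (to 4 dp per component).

Δv = v₁−v₀ = (-0.01400000, 0.01200000, -0.08000000)
applied force F = (-0.7000, 0.6000, -4.0000)

F = (-0.7000, 0.6000, -4.0000)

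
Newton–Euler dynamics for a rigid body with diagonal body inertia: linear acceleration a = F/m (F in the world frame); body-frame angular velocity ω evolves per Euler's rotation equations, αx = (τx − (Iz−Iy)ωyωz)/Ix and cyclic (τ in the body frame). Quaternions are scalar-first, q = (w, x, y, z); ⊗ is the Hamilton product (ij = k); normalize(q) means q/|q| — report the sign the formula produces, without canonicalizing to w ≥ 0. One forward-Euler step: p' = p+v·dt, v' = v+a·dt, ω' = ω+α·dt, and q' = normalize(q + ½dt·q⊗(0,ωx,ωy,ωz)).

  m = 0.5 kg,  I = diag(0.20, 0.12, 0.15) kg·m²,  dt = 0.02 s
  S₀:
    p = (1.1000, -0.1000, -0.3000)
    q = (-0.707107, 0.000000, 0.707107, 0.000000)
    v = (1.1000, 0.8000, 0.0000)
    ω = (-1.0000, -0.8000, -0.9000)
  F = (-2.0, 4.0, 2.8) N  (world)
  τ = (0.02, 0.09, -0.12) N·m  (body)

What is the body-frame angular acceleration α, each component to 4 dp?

α = (-0.0080, 0.3750, -0.3733)

precession coupling ω×(Iω) = (0.0216, 0.0450, -0.0640)
angular accel α = (-0.0080, 0.3750, -0.3733)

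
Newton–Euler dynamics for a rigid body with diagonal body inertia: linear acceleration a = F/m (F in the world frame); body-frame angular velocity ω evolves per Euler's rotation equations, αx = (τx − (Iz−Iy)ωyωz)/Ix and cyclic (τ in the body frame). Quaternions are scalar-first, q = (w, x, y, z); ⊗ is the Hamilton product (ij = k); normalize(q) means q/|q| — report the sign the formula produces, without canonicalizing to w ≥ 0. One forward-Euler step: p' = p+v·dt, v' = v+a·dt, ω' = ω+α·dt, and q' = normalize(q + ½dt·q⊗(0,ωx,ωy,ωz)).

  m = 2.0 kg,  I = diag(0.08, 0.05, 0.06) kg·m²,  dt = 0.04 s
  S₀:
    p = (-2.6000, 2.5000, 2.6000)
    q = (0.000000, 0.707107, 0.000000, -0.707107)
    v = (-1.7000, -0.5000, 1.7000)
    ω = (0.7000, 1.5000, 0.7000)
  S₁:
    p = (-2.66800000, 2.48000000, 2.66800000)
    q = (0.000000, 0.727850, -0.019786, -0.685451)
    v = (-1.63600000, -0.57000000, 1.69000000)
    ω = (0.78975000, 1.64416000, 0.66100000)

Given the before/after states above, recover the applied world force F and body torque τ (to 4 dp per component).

F = (3.2000, -3.5000, -0.5000)
τ = (0.1900, 0.1900, -0.0900)

velocity change Δv = (0.06400000, -0.07000000, -0.01000000)
m·(v₁−v₀)/dt = (3.2000, -3.5000, -0.5000)
rate change Δω = (0.08975000, 0.14416000, -0.03900000)
ω₀×(Iω₀) = (0.0105, 0.0098, -0.0315)
I·α + gyro = (0.1900, 0.1900, -0.0900)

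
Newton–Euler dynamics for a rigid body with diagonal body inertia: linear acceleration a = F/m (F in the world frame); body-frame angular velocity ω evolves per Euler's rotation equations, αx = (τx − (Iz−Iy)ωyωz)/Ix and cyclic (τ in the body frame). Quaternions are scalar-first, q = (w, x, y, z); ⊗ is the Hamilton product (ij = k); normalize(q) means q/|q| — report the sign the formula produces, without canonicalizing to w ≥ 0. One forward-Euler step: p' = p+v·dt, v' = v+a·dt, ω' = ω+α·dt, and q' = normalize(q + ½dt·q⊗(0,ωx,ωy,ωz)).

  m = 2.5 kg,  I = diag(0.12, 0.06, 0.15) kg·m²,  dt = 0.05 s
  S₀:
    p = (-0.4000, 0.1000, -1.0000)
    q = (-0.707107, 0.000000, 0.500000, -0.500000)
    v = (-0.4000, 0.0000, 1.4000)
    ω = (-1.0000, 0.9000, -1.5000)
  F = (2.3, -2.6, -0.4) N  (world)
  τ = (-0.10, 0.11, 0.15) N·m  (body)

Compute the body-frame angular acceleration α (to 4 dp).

gyro term ω×Iω = (-0.1215, -0.0450, 0.0540)
α = I⁻¹(τ − ω×Iω) = (0.1792, 2.5833, 0.6400)

α = (0.1792, 2.5833, 0.6400)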